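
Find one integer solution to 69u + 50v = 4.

Step 1: Check solvability.
gcd(69, 50) = 1
Since 1 divides 4, solutions exist.

Step 2: Apply extended Euclidean algorithm to find gcd.
We find integers such that 69*x0 + 50*y0 = 1

Step 3: Scale the particular solution.
Multiply by 4/1 = 4:
u = -84, v = 116

Step 4: Verify.
69*(-84) + 50*(116) = 4 = 4 ✓

u = -84, v = 116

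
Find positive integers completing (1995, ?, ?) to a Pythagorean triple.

We need the other leg and hypotenuse such that 1995² + x² = c².
Take x = 8000, c = 8245: 1995² + 8000² = 3980025 + 64000000 = 67980025 = 8245² ✓
Triple: (1995, 8000, 8245)

(1995, 8000, 8245)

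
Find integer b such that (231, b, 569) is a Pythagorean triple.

b² = c² - a² = 569² - 231² = 323761 - 53361 = 270400
b = sqrt(270400) = 520

520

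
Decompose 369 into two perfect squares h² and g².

We need to find integers h, g > 0 such that h² + g² = 369.
Trying h = 12: g² = 369 - 12² = 369 - 144 = 225
g = 15
Check: 12² + 15² = 144 + 225 = 369 ✓

369 = 12² + 15²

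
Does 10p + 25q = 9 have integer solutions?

Step 1: Compute gcd(10, 25).
gcd(10, 25) = 5

Step 2: Check divisibility.
Does 5 divide 9? 9 = 5 x 1 + 4, so no.

By the theorem on linear Diophantine equations, 10p + 25q = 9 has integer solutions if and only if gcd(10, 25) divides 9. Since 5 does not divide 9, no solutions exist.

No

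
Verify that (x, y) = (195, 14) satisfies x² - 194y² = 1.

Compute x² = 195² = 38025
Compute 194y² = 194·14² = 194·196 = 38024
x² - 194y² = 38025 - 38024 = 1
Since this equals 1, (195, 14) is a solution.

Yes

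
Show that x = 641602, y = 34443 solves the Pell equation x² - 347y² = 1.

Compute x² = 641602² = 411653126404
Compute 347y² = 347·34443² = 347·1186320249 = 411653126403
x² - 347y² = 411653126404 - 411653126403 = 1
Since this equals 1, (641602, 34443) is a solution.

Yes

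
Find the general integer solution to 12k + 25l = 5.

Step 1: Compute gcd(12, 25) = 1.
Since 1 divides 5, solutions exist.

Step 2: Find a particular solution using extended Euclidean algorithm.
We get k₀ = -10, l₀ = 5.
Check: 12*-10 + 25*5 = 5 = 5 ✓

Step 3: Write the general solution.
k = -10 + (25/1)t = -10 + 25t
l = 5 - (12/1)t = 5 - 12t
for any integer t.

k = -10 + 25t, l = 5 - 12t for integer t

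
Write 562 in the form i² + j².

We need to find integers i, j > 0 such that i² + j² = 562.
Trying i = 11: j² = 562 - 11² = 562 - 121 = 441
j = 21
Check: 11² + 21² = 121 + 441 = 562 ✓

562 = 11² + 21²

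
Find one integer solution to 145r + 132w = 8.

Step 1: Check solvability.
gcd(145, 132) = 1
Since 1 divides 8, solutions exist.

Step 2: Apply extended Euclidean algorithm to find gcd.
We find integers such that 145*x0 + 132*y0 = 1

Step 3: Scale the particular solution.
Multiply by 8/1 = 8:
r = 488, w = -536

Step 4: Verify.
145*(488) + 132*(-536) = 8 = 8 ✓

r = 488, w = -536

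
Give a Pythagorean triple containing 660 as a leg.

We need the other leg and hypotenuse such that 660² + x² = c².
Take x = 779, c = 1021: 660² + 779² = 435600 + 606841 = 1042441 = 1021² ✓
Triple: (779, 660, 1021)

(779, 660, 1021)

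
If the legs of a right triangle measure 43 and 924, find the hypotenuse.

c² = a² + b² = 43² + 924² = 1849 + 853776 = 855625
c = 925

925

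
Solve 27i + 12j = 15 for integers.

Step 1: Check solvability.
gcd(27, 12) = 3
Since 3 divides 15, solutions exist.

Step 2: Apply extended Euclidean algorithm to find gcd.
We find integers such that 27*x0 + 12*y0 = 3

Step 3: Scale the particular solution.
Multiply by 15/3 = 5:
i = 5, j = -10

Step 4: Verify.
27*(5) + 12*(-10) = 15 = 15 ✓

i = 5, j = -10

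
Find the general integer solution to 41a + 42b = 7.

Step 1: Compute gcd(41, 42) = 1.
Since 1 divides 7, solutions exist.

Step 2: Find a particular solution using extended Euclidean algorithm.
We get a₀ = -7, b₀ = 7.
Check: 41*-7 + 42*7 = 7 = 7 ✓

Step 3: Write the general solution.
a = -7 + (42/1)t = -7 + 42t
b = 7 - (41/1)t = 7 - 41t
for any integer t.

a = -7 + 42t, b = 7 - 41t for integer t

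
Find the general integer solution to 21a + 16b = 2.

Step 1: Compute gcd(21, 16) = 1.
Since 1 divides 2, solutions exist.

Step 2: Find a particular solution using extended Euclidean algorithm.
We get a₀ = -6, b₀ = 8.
Check: 21*-6 + 16*8 = 2 = 2 ✓

Step 3: Write the general solution.
a = -6 + (16/1)t = -6 + 16t
b = 8 - (21/1)t = 8 - 21t
for any integer t.

a = -6 + 16t, b = 8 - 21t for integer t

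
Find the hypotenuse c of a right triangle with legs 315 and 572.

c² = a² + b² = 315² + 572² = 99225 + 327184 = 426409
c = 653

653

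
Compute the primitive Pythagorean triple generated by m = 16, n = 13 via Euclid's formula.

a = m² - n² = 16² - 13² = 256 - 169 = 87
b = 2mn = 2·16·13 = 416
c = m² + n² = 256 + 169 = 425
Verify: 87² + 416² = 7569 + 173056 = 180625 = 425² ✓

(87, 416, 425)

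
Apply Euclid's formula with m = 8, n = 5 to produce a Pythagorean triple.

a = m² - n² = 8² - 5² = 64 - 25 = 39
b = 2mn = 2·8·5 = 80
c = m² + n² = 64 + 25 = 89
Verify: 39² + 80² = 1521 + 6400 = 7921 = 89² ✓

(39, 80, 89)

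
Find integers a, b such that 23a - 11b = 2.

Step 1: Check solvability.
gcd(23, 11) = 1
Since 1 divides 2, solutions exist.

Step 2: Apply extended Euclidean algorithm to find gcd.
We find integers such that 23*x0 + 11*y0 = 1

Step 3: Scale the particular solution.
Multiply by 2/1 = 2:
a = 2, b = 4

Step 4: Verify.
23*(2) - 11*(4) = 2 = 2 ✓

a = 2, b = 4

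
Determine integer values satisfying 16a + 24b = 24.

Step 1: Check solvability.
gcd(16, 24) = 8
Since 8 divides 24, solutions exist.

Step 2: Apply extended Euclidean algorithm to find gcd.
We find integers such that 16*x0 + 24*y0 = 8

Step 3: Scale the particular solution.
Multiply by 24/8 = 3:
a = -3, b = 3

Step 4: Verify.
16*(-3) + 24*(3) = 24 = 24 ✓

a = -3, b = 3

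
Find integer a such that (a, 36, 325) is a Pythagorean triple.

a² = c² - b² = 325² - 36² = 105625 - 1296 = 104329
a = sqrt(104329) = 323

323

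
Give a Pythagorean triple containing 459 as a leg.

We need the other leg and hypotenuse such that 459² + x² = c².
Take x = 220, c = 509: 459² + 220² = 210681 + 48400 = 259081 = 509² ✓
Triple: (459, 220, 509)

(459, 220, 509)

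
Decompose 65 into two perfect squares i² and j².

We need to find integers i, j > 0 such that i² + j² = 65.
Trying i = 1: j² = 65 - 1² = 65 - 1 = 64
j = 8
Check: 1² + 8² = 1 + 64 = 65 ✓

65 = 1² + 8²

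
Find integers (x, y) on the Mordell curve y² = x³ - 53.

Try small integer x values and check whether x³ - 53 is a perfect square.
x = 9: x³ - 53 = 9³ - 53 = 729 - 53 = 676
Is 676 a perfect square? 26² = 676 ✓
So (x, y) = (9, -26) is a solution.

x = 9, y = -26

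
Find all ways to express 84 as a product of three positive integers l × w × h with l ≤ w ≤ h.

Iterate l from 1 to ⌊84^(1/3)⌋. For each l dividing 84, iterate w ≥ l with w dividing 84/l, and set h = 84/(l·w).
Triples found (10): (1×1×84), (1×2×42), (1×3×28), (1×4×21), (1×6×14), (1×7×12), (2×2×21), (2×3×14), (2×6×7), (3×4×7)

(1×1×84), (1×2×42), (1×3×28), (1×4×21), (1×6×14), (1×7×12), (2×2×21), (2×3×14), (2×6×7), (3×4×7)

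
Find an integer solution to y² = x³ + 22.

Try small integer x values and check whether x³ + 22 is a perfect square.
x = 3: x³ + 22 = 3³ + 22 = 27 + 22 = 49
Is 49 a perfect square? 7² = 49 ✓
So (x, y) = (3, 7) is a solution.

x = 3, y = 7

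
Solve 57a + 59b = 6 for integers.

Step 1: Check solvability.
gcd(57, 59) = 1
Since 1 divides 6, solutions exist.

Step 2: Apply extended Euclidean algorithm to find gcd.
We find integers such that 57*x0 + 59*y0 = 1

Step 3: Scale the particular solution.
Multiply by 6/1 = 6:
a = 174, b = -168

Step 4: Verify.
57*(174) + 59*(-168) = 6 = 6 ✓

a = 174, b = -168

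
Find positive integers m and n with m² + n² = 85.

We need to find integers m, n > 0 such that m² + n² = 85.
Trying m = 2: n² = 85 - 2² = 85 - 4 = 81
n = 9
Check: 2² + 9² = 4 + 81 = 85 ✓

85 = 2² + 9²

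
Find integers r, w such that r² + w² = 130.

We need to find integers r, w > 0 such that r² + w² = 130.
Trying r = 3: w² = 130 - 3² = 130 - 9 = 121
w = 11
Check: 3² + 11² = 9 + 121 = 130 ✓

130 = 3² + 11²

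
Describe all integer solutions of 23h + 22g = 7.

Step 1: Compute gcd(23, 22) = 1.
Since 1 divides 7, solutions exist.

Step 2: Find a particular solution using extended Euclidean algorithm.
We get h₀ = 7, g₀ = -7.
Check: 23*7 + 22*-7 = 7 = 7 ✓

Step 3: Write the general solution.
h = 7 + (22/1)t = 7 + 22t
g = -7 - (23/1)t = -7 - 23t
for any integer t.

h = 7 + 22t, g = -7 - 23t for integer t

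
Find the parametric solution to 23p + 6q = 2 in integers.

Step 1: Compute gcd(23, 6) = 1.
Since 1 divides 2, solutions exist.

Step 2: Find a particular solution using extended Euclidean algorithm.
We get p₀ = -2, q₀ = 8.
Check: 23*-2 + 6*8 = 2 = 2 ✓

Step 3: Write the general solution.
p = -2 + (6/1)t = -2 + 6t
q = 8 - (23/1)t = 8 - 23t
for any integer t.

p = -2 + 6t, q = 8 - 23t for integer t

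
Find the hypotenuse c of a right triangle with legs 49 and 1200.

c² = a² + b² = 49² + 1200² = 2401 + 1440000 = 1442401
c = sqrt(1442401) = 1201

1201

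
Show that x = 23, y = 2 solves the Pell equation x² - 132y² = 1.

Compute x² = 23² = 529
Compute 132y² = 132·2² = 132·4 = 528
x² - 132y² = 529 - 528 = 1
Since this equals 1, (23, 2) is a solution.

Yes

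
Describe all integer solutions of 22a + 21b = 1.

Step 1: Compute gcd(22, 21) = 1.
Since 1 divides 1, solutions exist.

Step 2: Find a particular solution using extended Euclidean algorithm.
We get a₀ = 1, b₀ = -1.
Check: 22*1 + 21*-1 = 1 = 1 ✓

Step 3: Write the general solution.
a = 1 + (21/1)t = 1 + 21t
b = -1 - (22/1)t = -1 - 22t
for any integer t.

a = 1 + 21t, b = -1 - 22t for integer t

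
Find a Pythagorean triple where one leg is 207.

We need the other leg and hypotenuse such that 207² + x² = c².
Take x = 224, c = 305: 207² + 224² = 42849 + 50176 = 93025 = 305² ✓
Triple: (207, 224, 305)

(207, 224, 305)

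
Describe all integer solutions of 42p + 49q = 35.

Step 1: Compute gcd(42, 49) = 7.
Since 7 divides 35, solutions exist.

Step 2: Find a particular solution using extended Euclidean algorithm.
We get p₀ = -5, q₀ = 5.
Check: 42*-5 + 49*5 = 35 = 35 ✓

Step 3: Write the general solution.
p = -5 + (49/7)t = -5 + 7t
q = 5 - (42/7)t = 5 - 6t
for any integer t.

p = -5 + 7t, q = 5 - 6t for integer t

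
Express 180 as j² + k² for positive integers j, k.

We need to find integers j, k > 0 such that j² + k² = 180.
Trying j = 6: k² = 180 - 6² = 180 - 36 = 144
k = 12
Check: 6² + 12² = 36 + 144 = 180 ✓

180 = 6² + 12²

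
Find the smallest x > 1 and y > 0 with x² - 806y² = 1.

We seek the smallest positive integers (x, y) with x² - 806y² = 1, i.e., x² = 806y² + 1.
Try successive y values:
y = 1: x² = 806·1² + 1 = 807, not a perfect square
y = 2: x² = 806·2² + 1 = 3225, not a perfect square
y = 3: x² = 806·3² + 1 = 7255, not a perfect square
... continuing the search (or via continued fractions) ...
y = 217202: x² = 806·217202² + 1 = 38024427296025, x = 6166395 ✓

Verify: 6166395² - 806·217202² = 38024427296025 - 38024427296024 = 1 ✓

x = 6166395, y = 217202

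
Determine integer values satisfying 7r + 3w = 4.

Step 1: Check solvability.
gcd(7, 3) = 1
Since 1 divides 4, solutions exist.

Step 2: Apply extended Euclidean algorithm to find gcd.
We find integers such that 7*x0 + 3*y0 = 1

Step 3: Scale the particular solution.
Multiply by 4/1 = 4:
r = 4, w = -8

Step 4: Verify.
7*(4) + 3*(-8) = 4 = 4 ✓

r = 4, w = -8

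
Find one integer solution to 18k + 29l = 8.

Step 1: Check solvability.
gcd(18, 29) = 1
Since 1 divides 8, solutions exist.

Step 2: Apply extended Euclidean algorithm to find gcd.
We find integers such that 18*x0 + 29*y0 = 1

Step 3: Scale the particular solution.
Multiply by 8/1 = 8:
k = -64, l = 40

Step 4: Verify.
18*(-64) + 29*(40) = 8 = 8 ✓

k = -64, l = 40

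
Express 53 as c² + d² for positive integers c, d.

We need to find integers c, d > 0 such that c² + d² = 53.
Trying c = 2: d² = 53 - 2² = 53 - 4 = 49
d = 7
Check: 2² + 7² = 4 + 49 = 53 ✓

53 = 2² + 7²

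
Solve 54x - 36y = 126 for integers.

Step 1: Check solvability.
gcd(54, 36) = 18
Since 18 divides 126, solutions exist.

Step 2: Apply extended Euclidean algorithm to find gcd.
We find integers such that 54*x0 + 36*y0 = 18

Step 3: Scale the particular solution.
Multiply by 126/18 = 7:
x = 7, y = 7

Step 4: Verify.
54*(7) - 36*(7) = 126 = 126 ✓

x = 7, y = 7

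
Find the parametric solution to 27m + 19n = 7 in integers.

Step 1: Compute gcd(27, 19) = 1.
Since 1 divides 7, solutions exist.

Step 2: Find a particular solution using extended Euclidean algorithm.
We get m₀ = -49, n₀ = 70.
Check: 27*-49 + 19*70 = 7 = 7 ✓

Step 3: Write the general solution.
m = -49 + (19/1)t = -49 + 19t
n = 70 - (27/1)t = 70 - 27t
for any integer t.

m = -49 + 19t, n = 70 - 27t for integer t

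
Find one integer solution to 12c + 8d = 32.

Step 1: Check solvability.
gcd(12, 8) = 4
Since 4 divides 32, solutions exist.

Step 2: Apply extended Euclidean algorithm to find gcd.
We find integers such that 12*x0 + 8*y0 = 4

Step 3: Scale the particular solution.
Multiply by 32/4 = 8:
c = 8, d = -8

Step 4: Verify.
12*(8) + 8*(-8) = 32 = 32 ✓

c = 8, d = -8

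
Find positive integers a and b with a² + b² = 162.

We need to find integers a, b > 0 such that a² + b² = 162.
Trying a = 9: b² = 162 - 9² = 162 - 81 = 81
b = 9
Check: 9² + 9² = 81 + 81 = 162 ✓

162 = 9² + 9²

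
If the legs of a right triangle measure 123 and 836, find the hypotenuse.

c² = a² + b² = 123² + 836² = 15129 + 698896 = 714025
c = 845

845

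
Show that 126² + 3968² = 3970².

Compute a² + b² = 126² + 3968² = 15876 + 15745024 = 15760900
Compute c² = 3970² = 15760900
Since 15760900 = 15760900, confirmed.

Yes, it is a Pythagorean triple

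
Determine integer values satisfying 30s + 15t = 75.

Step 1: Check solvability.
gcd(30, 15) = 15
Since 15 divides 75, solutions exist.

Step 2: Apply extended Euclidean algorithm to find gcd.
We find integers such that 30*x0 + 15*y0 = 15

Step 3: Scale the particular solution.
Multiply by 75/15 = 5:
s = 0, t = 5

Step 4: Verify.
30*(0) + 15*(5) = 75 = 75 ✓

s = 0, t = 5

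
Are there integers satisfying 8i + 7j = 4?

Step 1: Compute gcd(8, 7).
gcd(8, 7) = 1

Step 2: Check divisibility.
Does 1 divide 4? 4 = 1 x 4, so yes.

By the theorem on linear Diophantine equations, 8i + 7j = 4 has integer solutions if and only if gcd(8, 7) divides 4. Since 1 | 4, solutions exist.

Yes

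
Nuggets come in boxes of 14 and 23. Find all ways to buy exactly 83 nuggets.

We need non-negative integers (x, y) with 14x + 23y = 83.
For each x in 0..5, check if 83 - 14x is a non-negative multiple of 23.
x = 1: 23y = 69, y = 3 ✓

(1 boxes of 14, 3 boxes of 23)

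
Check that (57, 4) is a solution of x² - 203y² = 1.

Compute x² = 57² = 3249
Compute 203y² = 203·4² = 203·16 = 3248
x² - 203y² = 3249 - 3248 = 1
Since this equals 1, (57, 4) is a solution.

Yes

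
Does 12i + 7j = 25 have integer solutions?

Step 1: Compute gcd(12, 7).
gcd(12, 7) = 1

Step 2: Check divisibility.
Does 1 divide 25? 25 = 1 x 25, so yes.

By the theorem on linear Diophantine equations, 12i + 7j = 25 has integer solutions if and only if gcd(12, 7) divides 25. Since 1 | 25, solutions exist.

Yes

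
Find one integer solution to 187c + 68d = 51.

Step 1: Check solvability.
gcd(187, 68) = 17
Since 17 divides 51, solutions exist.

Step 2: Apply extended Euclidean algorithm to find gcd.
We find integers such that 187*x0 + 68*y0 = 17

Step 3: Scale the particular solution.
Multiply by 51/17 = 3:
c = -3, d = 9

Step 4: Verify.
187*(-3) + 68*(9) = 51 = 51 ✓

c = -3, d = 9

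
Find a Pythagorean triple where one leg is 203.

We need the other leg and hypotenuse such that 203² + x² = c².
Take x = 396, c = 445: 203² + 396² = 41209 + 156816 = 198025 = 445² ✓
Triple: (203, 396, 445)

(203, 396, 445)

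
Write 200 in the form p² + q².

We need to find integers p, q > 0 such that p² + q² = 200.
Trying p = 2: q² = 200 - 2² = 200 - 4 = 196
q = 14
Check: 2² + 14² = 4 + 196 = 200 ✓

200 = 2² + 14²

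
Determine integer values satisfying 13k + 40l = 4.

Step 1: Check solvability.
gcd(13, 40) = 1
Since 1 divides 4, solutions exist.

Step 2: Apply extended Euclidean algorithm to find gcd.
We find integers such that 13*x0 + 40*y0 = 1

Step 3: Scale the particular solution.
Multiply by 4/1 = 4:
k = -12, l = 4

Step 4: Verify.
13*(-12) + 40*(4) = 4 = 4 ✓

k = -12, l = 4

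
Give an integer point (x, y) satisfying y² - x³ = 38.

Try small integer x values and check whether x³ + 38 is a perfect square.
x = 11: x³ + 38 = 11³ + 38 = 1331 + 38 = 1369
Is 1369 a perfect square? 37² = 1369 ✓
So (x, y) = (11, 37) is a solution.

x = 11, y = 37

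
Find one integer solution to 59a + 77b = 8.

Step 1: Check solvability.
gcd(59, 77) = 1
Since 1 divides 8, solutions exist.

Step 2: Apply extended Euclidean algorithm to find gcd.
We find integers such that 59*x0 + 77*y0 = 1

Step 3: Scale the particular solution.
Multiply by 8/1 = 8:
a = -240, b = 184

Step 4: Verify.
59*(-240) + 77*(184) = 8 = 8 ✓

a = -240, b = 184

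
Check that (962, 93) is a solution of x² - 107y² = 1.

Compute x² = 962² = 925444
Compute 107y² = 107·93² = 107·8649 = 925443
x² - 107y² = 925444 - 925443 = 1
Since this equals 1, (962, 93) is a solution.

Yes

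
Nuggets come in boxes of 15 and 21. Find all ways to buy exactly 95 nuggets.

We need non-negative integers (x, y) with 15x + 21y = 95.
For each x in 0..6, check if 95 - 15x is a non-negative multiple of 21.
No x yields an integer y ≥ 0.

No solution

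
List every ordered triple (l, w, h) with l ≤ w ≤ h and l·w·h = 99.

Iterate l from 1 to ⌊99^(1/3)⌋. For each l dividing 99, iterate w ≥ l with w dividing 99/l, and set h = 99/(l·w).
Triples found (4): (1×1×99), (1×3×33), (1×9×11), (3×3×11)

(1×1×99), (1×3×33), (1×9×11), (3×3×11)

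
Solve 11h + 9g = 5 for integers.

Step 1: Check solvability.
gcd(11, 9) = 1
Since 1 divides 5, solutions exist.

Step 2: Apply extended Euclidean algorithm to find gcd.
We find integers such that 11*x0 + 9*y0 = 1

Step 3: Scale the particular solution.
Multiply by 5/1 = 5:
h = -20, g = 25

Step 4: Verify.
11*(-20) + 9*(25) = 5 = 5 ✓

h = -20, g = 25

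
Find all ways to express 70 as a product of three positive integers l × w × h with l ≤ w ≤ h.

Iterate l from 1 to ⌊70^(1/3)⌋. For each l dividing 70, iterate w ≥ l with w dividing 70/l, and set h = 70/(l·w).
Triples found (5): (1×1×70), (1×2×35), (1×5×14), (1×7×10), (2×5×7)

(1×1×70), (1×2×35), (1×5×14), (1×7×10), (2×5×7)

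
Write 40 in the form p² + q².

We need to find integers p, q > 0 such that p² + q² = 40.
Trying p = 2: q² = 40 - 2² = 40 - 4 = 36
q = 6
Check: 2² + 6² = 4 + 36 = 40 ✓

40 = 2² + 6²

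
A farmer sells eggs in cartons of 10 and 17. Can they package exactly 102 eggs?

We need non-negative a, b with 10a + 17b = 102.
gcd(10, 17) = 1 divides 102.
Try a = 0: 17b = 102 - 0 = 102, so b = 6.
One way: 0 cartons of 10 and 6 cartons of 17.

Yes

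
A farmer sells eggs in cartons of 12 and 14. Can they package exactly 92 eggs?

We need non-negative a, b with 12a + 14b = 92.
gcd(12, 14) = 2 divides 92.
Try a = 3: 14b = 92 - 36 = 56, so b = 4.
One way: 3 cartons of 12 and 4 cartons of 14.

Yes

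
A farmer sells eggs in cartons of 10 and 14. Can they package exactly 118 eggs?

We need non-negative a, b with 10a + 14b = 118.
gcd(10, 14) = 2 divides 118.
Try a = 2: 14b = 118 - 20 = 98, so b = 7.
One way: 2 cartons of 10 and 7 cartons of 14.

Yes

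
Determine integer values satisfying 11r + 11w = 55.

Step 1: Check solvability.
gcd(11, 11) = 11
Since 11 divides 55, solutions exist.

Step 2: Apply extended Euclidean algorithm to find gcd.
We find integers such that 11*x0 + 11*y0 = 11

Step 3: Scale the particular solution.
Multiply by 55/11 = 5:
r = 0, w = 5

Step 4: Verify.
11*(0) + 11*(5) = 55 = 55 ✓

r = 0, w = 5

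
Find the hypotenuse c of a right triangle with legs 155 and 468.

c² = a² + b² = 155² + 468² = 24025 + 219024 = 243049
c = 493

493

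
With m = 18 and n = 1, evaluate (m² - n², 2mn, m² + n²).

a = m² - n² = 324 - 1 = 323
b = 2mn = 2·18·1 = 36
c = m² + n² = 324 + 1 = 325
Verify: 323² + 36² = 104329 + 1296 = 105625 = 325² ✓

(323, 36, 325)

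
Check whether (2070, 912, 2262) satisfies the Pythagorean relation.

Compute a² + b²:
2070² + 912² = 4284900 + 831744 = 5116644
Compute c²:
2262² = 5116644
Since 5116644 = 5116644, it is a Pythagorean triple.

Yes, it is a Pythagorean triple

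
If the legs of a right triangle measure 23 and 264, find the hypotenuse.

c² = a² + b² = 23² + 264² = 529 + 69696 = 70225
c = 265

265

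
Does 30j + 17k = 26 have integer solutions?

Step 1: Compute gcd(30, 17).
gcd(30, 17) = 1

Step 2: Check divisibility.
Does 1 divide 26? 26 = 1 x 26, so yes.

By the theorem on linear Diophantine equations, 30j + 17k = 26 has integer solutions if and only if gcd(30, 17) divides 26. Since 1 | 26, solutions exist.

Yes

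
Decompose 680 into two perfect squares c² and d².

We need to find integers c, d > 0 such that c² + d² = 680.
Trying c = 2: d² = 680 - 2² = 680 - 4 = 676
d = 26
Check: 2² + 26² = 4 + 676 = 680 ✓

680 = 2² + 26²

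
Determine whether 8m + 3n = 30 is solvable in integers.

Step 1: Compute gcd(8, 3).
gcd(8, 3) = 1

Step 2: Check divisibility.
Does 1 divide 30? 30 = 1 x 30, so yes.

By the theorem on linear Diophantine equations, 8m + 3n = 30 has integer solutions if and only if gcd(8, 3) divides 30. Since 1 | 30, solutions exist.

Yes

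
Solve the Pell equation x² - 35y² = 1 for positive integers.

We seek the smallest positive integers (x, y) with x² - 35y² = 1, i.e., x² = 35y² + 1.
Try successive y values:
y = 1: x² = 35·1² + 1 = 36, x = 6 ✓

Verify: 6² - 35·1² = 36 - 35 = 1 ✓

x = 6, y = 1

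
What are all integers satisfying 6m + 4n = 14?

Step 1: Compute gcd(6, 4) = 2.
Since 2 divides 14, solutions exist.

Step 2: Find a particular solution using extended Euclidean algorithm.
We get m₀ = 7, n₀ = -7.
Check: 6*7 + 4*-7 = 14 = 14 ✓

Step 3: Write the general solution.
m = 7 + (4/2)t = 7 + 2t
n = -7 - (6/2)t = -7 - 3t
for any integer t.

m = 7 + 2t, n = -7 - 3t for integer t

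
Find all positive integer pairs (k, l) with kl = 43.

The positive divisors of 43 are: 1, 43.
Each divisor d gives the pair (d, 43/d):
(1, 43), (43, 1)

(1, 43), (43, 1)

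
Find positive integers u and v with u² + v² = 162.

We need to find integers u, v > 0 such that u² + v² = 162.
Trying u = 9: v² = 162 - 9² = 162 - 81 = 81
v = 9
Check: 9² + 9² = 81 + 81 = 162 ✓

162 = 9² + 9²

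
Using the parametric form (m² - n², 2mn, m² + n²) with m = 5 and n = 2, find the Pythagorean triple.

a = m² - n² = 5² - 2² = 25 - 4 = 21
b = 2mn = 2·5·2 = 20
c = m² + n² = 25 + 4 = 29
Verify: 21² + 20² = 441 + 400 = 841 = 29² ✓

(21, 20, 29)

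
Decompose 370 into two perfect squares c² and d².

We need to find integers c, d > 0 such that c² + d² = 370.
Trying c = 3: d² = 370 - 3² = 370 - 9 = 361
d = 19
Check: 3² + 19² = 9 + 361 = 370 ✓

370 = 3² + 19²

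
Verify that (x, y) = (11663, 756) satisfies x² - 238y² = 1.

Compute x² = 11663² = 136025569
Compute 238y² = 238·756² = 238·571536 = 136025568
x² - 238y² = 136025569 - 136025568 = 1
Since this equals 1, (11663, 756) is a solution.

Yes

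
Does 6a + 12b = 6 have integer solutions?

Step 1: Compute gcd(6, 12).
gcd(6, 12) = 6

Step 2: Check divisibility.
Does 6 divide 6? 6 = 6 x 1, so yes.

By the theorem on linear Diophantine equations, 6a + 12b = 6 has integer solutions if and only if gcd(6, 12) divides 6. Since 6 | 6, solutions exist.

Yes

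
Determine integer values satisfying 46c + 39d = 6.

Step 1: Check solvability.
gcd(46, 39) = 1
Since 1 divides 6, solutions exist.

Step 2: Apply extended Euclidean algorithm to find gcd.
We find integers such that 46*x0 + 39*y0 = 1

Step 3: Scale the particular solution.
Multiply by 6/1 = 6:
c = -66, d = 78

Step 4: Verify.
46*(-66) + 39*(78) = 6 = 6 ✓

c = -66, d = 78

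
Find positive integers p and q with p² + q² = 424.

We need to find integers p, q > 0 such that p² + q² = 424.
Trying p = 10: q² = 424 - 10² = 424 - 100 = 324
q = 18
Check: 10² + 18² = 100 + 324 = 424 ✓

424 = 10² + 18²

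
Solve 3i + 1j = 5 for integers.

Step 1: Check solvability.
gcd(3, 1) = 1
Since 1 divides 5, solutions exist.

Step 2: Apply extended Euclidean algorithm to find gcd.
We find integers such that 3*x0 + 1*y0 = 1

Step 3: Scale the particular solution.
Multiply by 5/1 = 5:
i = 0, j = 5

Step 4: Verify.
3*(0) + 1*(5) = 5 = 5 ✓

i = 0, j = 5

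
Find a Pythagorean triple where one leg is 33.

We need the other leg and hypotenuse such that 33² + x² = c².
Take x = 56, c = 65: 33² + 56² = 1089 + 3136 = 4225 = 65² ✓
Triple: (33, 56, 65)

(33, 56, 65)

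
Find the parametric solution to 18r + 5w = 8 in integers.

Step 1: Compute gcd(18, 5) = 1.
Since 1 divides 8, solutions exist.

Step 2: Find a particular solution using extended Euclidean algorithm.
We get r₀ = 16, w₀ = -56.
Check: 18*16 + 5*-56 = 8 = 8 ✓

Step 3: Write the general solution.
r = 16 + (5/1)t = 16 + 5t
w = -56 - (18/1)t = -56 - 18t
for any integer t.

r = 16 + 5t, w = -56 - 18t for integer t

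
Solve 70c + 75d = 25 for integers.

Step 1: Check solvability.
gcd(70, 75) = 5
Since 5 divides 25, solutions exist.

Step 2: Apply extended Euclidean algorithm to find gcd.
We find integers such that 70*x0 + 75*y0 = 5

Step 3: Scale the particular solution.
Multiply by 25/5 = 5:
c = -5, d = 5

Step 4: Verify.
70*(-5) + 75*(5) = 25 = 25 ✓

c = -5, d = 5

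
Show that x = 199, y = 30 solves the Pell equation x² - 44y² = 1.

Compute x² = 199² = 39601
Compute 44y² = 44·30² = 44·900 = 39600
x² - 44y² = 39601 - 39600 = 1
Since this equals 1, (199, 30) is a solution.

Yes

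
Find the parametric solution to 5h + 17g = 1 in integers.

Step 1: Compute gcd(5, 17) = 1.
Since 1 divides 1, solutions exist.

Step 2: Find a particular solution using extended Euclidean algorithm.
We get h₀ = 7, g₀ = -2.
Check: 5*7 + 17*-2 = 1 = 1 ✓

Step 3: Write the general solution.
h = 7 + (17/1)t = 7 + 17t
g = -2 - (5/1)t = -2 - 5t
for any integer t.

h = 7 + 17t, g = -2 - 5t for integer t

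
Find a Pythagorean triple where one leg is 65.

We need the other leg and hypotenuse such that 65² + x² = c².
Take x = 72, c = 97: 65² + 72² = 4225 + 5184 = 9409 = 97² ✓
Triple: (65, 72, 97)

(65, 72, 97)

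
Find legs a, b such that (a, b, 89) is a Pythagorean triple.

We need a² + b² = 89² = 7921.
Trying: 39² + 80² = 1521 + 6400 = 7921 ✓

(39, 80, 89)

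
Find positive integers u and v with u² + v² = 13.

We need to find integers u, v > 0 such that u² + v² = 13.
Trying u = 2: v² = 13 - 2² = 13 - 4 = 9
v = 3
Check: 2² + 3² = 4 + 9 = 13 ✓

13 = 2² + 3²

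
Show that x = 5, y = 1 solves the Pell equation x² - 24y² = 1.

Compute x² = 5² = 25
Compute 24y² = 24·1² = 24·1 = 24
x² - 24y² = 25 - 24 = 1
Since this equals 1, (5, 1) is a solution.

Yes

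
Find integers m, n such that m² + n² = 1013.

We need to find integers m, n > 0 such that m² + n² = 1013.
Trying m = 22: n² = 1013 - 22² = 1013 - 484 = 529
n = 23
Check: 22² + 23² = 484 + 529 = 1013 ✓

1013 = 22² + 23²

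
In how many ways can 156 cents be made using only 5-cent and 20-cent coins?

We need non-negative integers (x, y) with 5x + 20y = 156.
For each x from 0 to 31, check if (156 - 5x) is a non-negative multiple of 20.
Solutions (x, y): none
Count: 0

0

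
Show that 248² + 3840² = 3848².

Compute a² + b² = 248² + 3840² = 61504 + 14745600 = 14807104
Compute c² = 3848² = 14807104
Since 14807104 = 14807104, confirmed.

Yes, it is a Pythagorean triple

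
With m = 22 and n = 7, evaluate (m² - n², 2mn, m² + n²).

a = m² - n² = 484 - 49 = 435
b = 2mn = 2·22·7 = 308
c = m² + n² = 484 + 49 = 533
Verify: 435² + 308² = 189225 + 94864 = 284089 = 533² ✓

(435, 308, 533)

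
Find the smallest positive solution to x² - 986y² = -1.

We need x² = 986y² - 1. Try successive y:
y = 1: x² = 986·1² - 1 = 985, not a perfect square
y = 2: x² = 986·2² - 1 = 3943, not a perfect square
y = 3: x² = 986·3² - 1 = 8873, not a perfect square
...
y = 5: x² = 986·5² - 1 = 24649 = 157² ✓
Check: 157² - 986·5² = 24649 - 24650 = -1 ✓

x = 157, y = 5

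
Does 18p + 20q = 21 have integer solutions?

Step 1: Compute gcd(18, 20).
gcd(18, 20) = 2

Step 2: Check divisibility.
Does 2 divide 21? 21 = 2 x 10 + 1, so no.

By the theorem on linear Diophantine equations, 18p + 20q = 21 has integer solutions if and only if gcd(18, 20) divides 21. Since 2 does not divide 21, no solutions exist.

No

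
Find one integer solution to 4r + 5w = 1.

Step 1: Check solvability.
gcd(4, 5) = 1
Since 1 divides 1, solutions exist.

Step 2: Apply extended Euclidean algorithm to find gcd.
We find integers such that 4*x0 + 5*y0 = 1

Step 3: Scale the particular solution.
Multiply by 1/1 = 1:
r = -1, w = 1

Step 4: Verify.
4*(-1) + 5*(1) = 1 = 1 ✓

r = -1, w = 1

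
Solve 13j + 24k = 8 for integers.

Step 1: Check solvability.
gcd(13, 24) = 1
Since 1 divides 8, solutions exist.

Step 2: Apply extended Euclidean algorithm to find gcd.
We find integers such that 13*x0 + 24*y0 = 1

Step 3: Scale the particular solution.
Multiply by 8/1 = 8:
j = -88, k = 48

Step 4: Verify.
13*(-88) + 24*(48) = 8 = 8 ✓

j = -88, k = 48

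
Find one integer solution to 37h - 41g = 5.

Step 1: Check solvability.
gcd(37, 41) = 1
Since 1 divides 5, solutions exist.

Step 2: Apply extended Euclidean algorithm to find gcd.
We find integers such that 37*x0 + 41*y0 = 1

Step 3: Scale the particular solution.
Multiply by 5/1 = 5:
h = 50, g = 45

Step 4: Verify.
37*(50) - 41*(45) = 5 = 5 ✓

h = 50, g = 45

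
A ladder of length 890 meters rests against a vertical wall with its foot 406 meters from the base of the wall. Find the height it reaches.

The ladder, wall, and ground form a right triangle with hypotenuse 890 and one leg 406.
By the Pythagorean theorem: h² = 890² - 406² = 792100 - 164836 = 627264
h = √627264 = 792 meters

792 meters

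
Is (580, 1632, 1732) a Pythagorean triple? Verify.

Compute a² + b² = 580² + 1632² = 336400 + 2663424 = 2999824
Compute c² = 1732² = 2999824
Since 2999824 = 2999824, confirmed.

Yes, it is a Pythagorean triple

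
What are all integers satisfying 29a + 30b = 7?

Step 1: Compute gcd(29, 30) = 1.
Since 1 divides 7, solutions exist.

Step 2: Find a particular solution using extended Euclidean algorithm.
We get a₀ = -7, b₀ = 7.
Check: 29*-7 + 30*7 = 7 = 7 ✓

Step 3: Write the general solution.
a = -7 + (30/1)t = -7 + 30t
b = 7 - (29/1)t = 7 - 29t
for any integer t.

a = -7 + 30t, b = 7 - 29t for integer t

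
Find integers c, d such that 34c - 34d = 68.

Step 1: Check solvability.
gcd(34, 34) = 34
Since 34 divides 68, solutions exist.

Step 2: Apply extended Euclidean algorithm to find gcd.
We find integers such that 34*x0 + 34*y0 = 34

Step 3: Scale the particular solution.
Multiply by 68/34 = 2:
c = 0, d = -2

Step 4: Verify.
34*(0) - 34*(-2) = 68 = 68 ✓

c = 0, d = -2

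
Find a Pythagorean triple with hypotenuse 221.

We need a² + b² = 221² = 48841.
Trying: 21² + 220² = 441 + 48400 = 48841 ✓

(21, 220, 221)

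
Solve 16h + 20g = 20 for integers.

Step 1: Check solvability.
gcd(16, 20) = 4
Since 4 divides 20, solutions exist.

Step 2: Apply extended Euclidean algorithm to find gcd.
We find integers such that 16*x0 + 20*y0 = 4

Step 3: Scale the particular solution.
Multiply by 20/4 = 5:
h = -5, g = 5

Step 4: Verify.
16*(-5) + 20*(5) = 20 = 20 ✓

h = -5, g = 5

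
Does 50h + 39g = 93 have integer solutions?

Step 1: Compute gcd(50, 39).
gcd(50, 39) = 1

Step 2: Check divisibility.
Does 1 divide 93? 93 = 1 x 93, so yes.

By the theorem on linear Diophantine equations, 50h + 39g = 93 has integer solutions if and only if gcd(50, 39) divides 93. Since 1 | 93, solutions exist.

Yes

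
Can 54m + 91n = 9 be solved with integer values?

Step 1: Compute gcd(54, 91).
gcd(54, 91) = 1

Step 2: Check divisibility.
Does 1 divide 9? 9 = 1 x 9, so yes.

By the theorem on linear Diophantine equations, 54m + 91n = 9 has integer solutions if and only if gcd(54, 91) divides 9. Since 1 | 9, solutions exist.

Yes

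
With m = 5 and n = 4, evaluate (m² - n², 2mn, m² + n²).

a = m² - n² = 25 - 16 = 9
b = 2mn = 2·5·4 = 40
c = m² + n² = 25 + 16 = 41
Verify: 9² + 40² = 81 + 1600 = 1681 = 41² ✓

(9, 40, 41)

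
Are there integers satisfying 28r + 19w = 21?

Step 1: Compute gcd(28, 19).
gcd(28, 19) = 1

Step 2: Check divisibility.
Does 1 divide 21? 21 = 1 x 21, so yes.

By the theorem on linear Diophantine equations, 28r + 19w = 21 has integer solutions if and only if gcd(28, 19) divides 21. Since 1 | 21, solutions exist.

Yes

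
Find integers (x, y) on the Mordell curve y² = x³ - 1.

Try small integer x values and check whether x³ - 1 is a perfect square.
x = 1: x³ - 1 = 1³ - 1 = 1 - 1 = 0
Is 0 a perfect square? 0² = 0 ✓
So (x, y) = (1, 0) is a solution.

x = 1, y = 0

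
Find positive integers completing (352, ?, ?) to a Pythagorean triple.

We need the other leg and hypotenuse such that 352² + x² = c².
Take x = 135, c = 377: 352² + 135² = 123904 + 18225 = 142129 = 377² ✓
Triple: (135, 352, 377)

(135, 352, 377)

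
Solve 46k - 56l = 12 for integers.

Step 1: Check solvability.
gcd(46, 56) = 2
Since 2 divides 12, solutions exist.

Step 2: Apply extended Euclidean algorithm to find gcd.
We find integers such that 46*x0 + 56*y0 = 2

Step 3: Scale the particular solution.
Multiply by 12/2 = 6:
k = 66, l = 54

Step 4: Verify.
46*(66) - 56*(54) = 12 = 12 ✓

k = 66, l = 54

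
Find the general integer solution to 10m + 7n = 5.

Step 1: Compute gcd(10, 7) = 1.
Since 1 divides 5, solutions exist.

Step 2: Find a particular solution using extended Euclidean algorithm.
We get m₀ = -10, n₀ = 15.
Check: 10*-10 + 7*15 = 5 = 5 ✓

Step 3: Write the general solution.
m = -10 + (7/1)t = -10 + 7t
n = 15 - (10/1)t = 15 - 10t
for any integer t.

m = -10 + 7t, n = 15 - 10t for integer t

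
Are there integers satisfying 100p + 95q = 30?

Step 1: Compute gcd(100, 95).
gcd(100, 95) = 5

Step 2: Check divisibility.
Does 5 divide 30? 30 = 5 x 6, so yes.

By the theorem on linear Diophantine equations, 100p + 95q = 30 has integer solutions if and only if gcd(100, 95) divides 30. Since 5 | 30, solutions exist.

Yes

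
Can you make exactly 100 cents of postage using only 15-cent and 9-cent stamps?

We need non-negative x, y with 15x + 9y = 100.
gcd(15, 9) = 3, and 3 does not divide 100.
No integer solutions exist, so certainly no non-negative ones.

No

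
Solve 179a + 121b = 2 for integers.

Step 1: Check solvability.
gcd(179, 121) = 1
Since 1 divides 2, solutions exist.

Step 2: Apply extended Euclidean algorithm to find gcd.
We find integers such that 179*x0 + 121*y0 = 1

Step 3: Scale the particular solution.
Multiply by 2/1 = 2:
a = 96, b = -142

Step 4: Verify.
179*(96) + 121*(-142) = 2 = 2 ✓

a = 96, b = -142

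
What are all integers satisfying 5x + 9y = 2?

Step 1: Compute gcd(5, 9) = 1.
Since 1 divides 2, solutions exist.

Step 2: Find a particular solution using extended Euclidean algorithm.
We get x₀ = 4, y₀ = -2.
Check: 5*4 + 9*-2 = 2 = 2 ✓

Step 3: Write the general solution.
x = 4 + (9/1)t = 4 + 9t
y = -2 - (5/1)t = -2 - 5t
for any integer t.

x = 4 + 9t, y = -2 - 5t for integer t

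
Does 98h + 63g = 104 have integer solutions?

Step 1: Compute gcd(98, 63).
gcd(98, 63) = 7

Step 2: Check divisibility.
Does 7 divide 104? 104 = 7 x 14 + 6, so no.

By the theorem on linear Diophantine equations, 98h + 63g = 104 has integer solutions if and only if gcd(98, 63) divides 104. Since 7 does not divide 104, no solutions exist.

No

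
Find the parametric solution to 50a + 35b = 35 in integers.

Step 1: Compute gcd(50, 35) = 5.
Since 5 divides 35, solutions exist.

Step 2: Find a particular solution using extended Euclidean algorithm.
We get a₀ = -14, b₀ = 21.
Check: 50*-14 + 35*21 = 35 = 35 ✓

Step 3: Write the general solution.
a = -14 + (35/5)t = -14 + 7t
b = 21 - (50/5)t = 21 - 10t
for any integer t.

a = -14 + 7t, b = 21 - 10t for integer t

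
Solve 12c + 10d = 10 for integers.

Step 1: Check solvability.
gcd(12, 10) = 2
Since 2 divides 10, solutions exist.

Step 2: Apply extended Euclidean algorithm to find gcd.
We find integers such that 12*x0 + 10*y0 = 2

Step 3: Scale the particular solution.
Multiply by 10/2 = 5:
c = 5, d = -5

Step 4: Verify.
12*(5) + 10*(-5) = 10 = 10 ✓

c = 5, d = -5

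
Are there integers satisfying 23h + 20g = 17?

Step 1: Compute gcd(23, 20).
gcd(23, 20) = 1

Step 2: Check divisibility.
Does 1 divide 17? 17 = 1 x 17, so yes.

By the theorem on linear Diophantine equations, 23h + 20g = 17 has integer solutions if and only if gcd(23, 20) divides 17. Since 1 | 17, solutions exist.

Yes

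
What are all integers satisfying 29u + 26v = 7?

Step 1: Compute gcd(29, 26) = 1.
Since 1 divides 7, solutions exist.

Step 2: Find a particular solution using extended Euclidean algorithm.
We get u₀ = 63, v₀ = -70.
Check: 29*63 + 26*-70 = 7 = 7 ✓

Step 3: Write the general solution.
u = 63 + (26/1)t = 63 + 26t
v = -70 - (29/1)t = -70 - 29t
for any integer t.

u = 63 + 26t, v = -70 - 29t for integer t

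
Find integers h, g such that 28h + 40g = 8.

Step 1: Check solvability.
gcd(28, 40) = 4
Since 4 divides 8, solutions exist.

Step 2: Apply extended Euclidean algorithm to find gcd.
We find integers such that 28*x0 + 40*y0 = 4

Step 3: Scale the particular solution.
Multiply by 8/4 = 2:
h = 6, g = -4

Step 4: Verify.
28*(6) + 40*(-4) = 8 = 8 ✓

h = 6, g = -4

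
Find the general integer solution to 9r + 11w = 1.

Step 1: Compute gcd(9, 11) = 1.
Since 1 divides 1, solutions exist.

Step 2: Find a particular solution using extended Euclidean algorithm.
We get r₀ = 5, w₀ = -4.
Check: 9*5 + 11*-4 = 1 = 1 ✓

Step 3: Write the general solution.
r = 5 + (11/1)t = 5 + 11t
w = -4 - (9/1)t = -4 - 9t
for any integer t.

r = 5 + 11t, w = -4 - 9t for integer t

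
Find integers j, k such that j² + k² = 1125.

We need to find integers j, k > 0 such that j² + k² = 1125.
Trying j = 6: k² = 1125 - 6² = 1125 - 36 = 1089
k = 33
Check: 6² + 33² = 36 + 1089 = 1125 ✓

1125 = 6² + 33²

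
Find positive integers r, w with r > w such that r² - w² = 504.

Factor: r² - w² = (r+w)(r-w) = 504.
We need two factors of 504 with the same parity.
Use r+w = 252 and r-w = 2 (product 252·2 = 504).
Adding: 2r = 254, so r = 127.
Subtracting: 2w = 250, so w = 125.
Check: 127² - 125² = 16129 - 15625 = 504 ✓

r = 127, w = 125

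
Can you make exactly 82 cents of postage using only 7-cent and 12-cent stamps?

We need non-negative x, y with 7x + 12y = 82.
gcd(7, 12) = 1 divides 82, so integer solutions exist.
Search for a non-negative one: x = 10 gives 12y = 82 - 70 = 12, so y = 1.
Check: 7·10 + 12·1 = 82 ✓

Yes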